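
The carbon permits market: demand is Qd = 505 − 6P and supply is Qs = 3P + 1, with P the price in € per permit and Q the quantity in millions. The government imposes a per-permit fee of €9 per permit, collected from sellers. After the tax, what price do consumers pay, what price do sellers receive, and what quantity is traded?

Consumers pay €59; sellers receive €50; quantity = 151.

Without the tax, 505 − 6P = 3P + 1 gives 9P = 504, so P* = €56 and Q* = 169.
With the tax collected from sellers, supply shifts: Qs = 3(P − 9) + 1.
New equilibrium: consumers pay €59, sellers receive €50, Q = 151. (Wedge: Pb − Ps = 9.)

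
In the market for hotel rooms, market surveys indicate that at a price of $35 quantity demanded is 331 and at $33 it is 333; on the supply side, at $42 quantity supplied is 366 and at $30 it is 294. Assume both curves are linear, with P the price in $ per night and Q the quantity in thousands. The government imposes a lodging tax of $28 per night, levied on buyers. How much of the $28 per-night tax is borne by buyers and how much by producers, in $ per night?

Buyers bear $24 per night; producers bear $4 per night.

Demand slope: (333 − 331)/(33 − 35) = -1, so Qd = 366 − P.
Supply slope: (294 − 366)/(30 − 42) = 6, so Qs = 6P + 114.
Without the tax, 366 − P = 6P + 114 gives 7P = 252, so P* = $36 and Q* = 330.
With the tax collected from buyers, demand (in seller-price terms) shifts: Qd = 366 − (P + 28).
Solving gives Q = 306 with buyers paying $60 and producers receiving $32 (the $28 wedge).
Burden on buyers: $24; on producers: $4. (They sum to $28.)
The less price-elastic side of the market bears the larger share of a per-unit tax.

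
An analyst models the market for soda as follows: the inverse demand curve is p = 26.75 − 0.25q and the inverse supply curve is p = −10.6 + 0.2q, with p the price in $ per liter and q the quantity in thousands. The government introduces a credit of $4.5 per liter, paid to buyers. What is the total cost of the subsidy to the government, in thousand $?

Rewrite in direct form: qd = 107 − 4p and qs = 5p + 53.
Without the subsidy, 107 − 4p = 5p + 53 gives 9p = 54, so p* = $6 and q* = 83.
With a per-unit subsidy paid to buyers, each effectively pays p − 4.5, so demand becomes qd = 107 − 4(p − 4.5).
New equilibrium: buyers pay $3.5, producers receive $8, q = 93. (Wedge: pb − ps = −4.5.)
Outlay = t · Q = 4.5 · 93 = $418.5.

Government outlay = $418.5 thousand.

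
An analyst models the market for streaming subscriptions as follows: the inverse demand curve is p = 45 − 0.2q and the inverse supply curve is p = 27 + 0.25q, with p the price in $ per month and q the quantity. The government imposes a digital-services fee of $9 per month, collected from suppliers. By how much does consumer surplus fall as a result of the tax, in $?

Consumer surplus falls by $120.

Inverting to q(p) form: qd = 225 − 5p; qs = 4p − 108.
Before the tax: set 225 − 5p = 4p − 108 → p* = $37, q* = 40.
With the tax collected from suppliers, supply shifts: qs = 4(p − 9) − 108.
Solving gives q = 20 with buyers paying $41 and suppliers receiving $32 (the $9 wedge).
ΔCS is the trapezoid between Q = 20 and Q = 40 of height $4: ½ · (40 + 20) · 4 = $120.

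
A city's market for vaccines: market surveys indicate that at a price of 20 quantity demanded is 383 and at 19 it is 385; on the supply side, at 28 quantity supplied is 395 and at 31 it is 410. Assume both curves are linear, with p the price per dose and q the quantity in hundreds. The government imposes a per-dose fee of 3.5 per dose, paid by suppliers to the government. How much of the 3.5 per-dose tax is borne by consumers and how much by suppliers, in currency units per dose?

Consumers bear 2.5 per dose; suppliers bear 1 per dose.

Demand slope: (385 − 383)/(19 − 20) = -2, so qd = 423 − 2p.
Supply slope: (410 − 395)/(31 − 28) = 5, so qs = 5p + 255.
Before the tax: set 423 − 2p = 5p + 255 → p* = 24, q* = 375.
With the tax collected from suppliers, supply shifts: qs = 5(p − 3.5) + 255.
Solving gives q = 370 with consumers paying 26.5 and suppliers receiving 23 (the 3.5 wedge).
Burden on consumers: 2.5; on suppliers: 1. (They sum to 3.5.)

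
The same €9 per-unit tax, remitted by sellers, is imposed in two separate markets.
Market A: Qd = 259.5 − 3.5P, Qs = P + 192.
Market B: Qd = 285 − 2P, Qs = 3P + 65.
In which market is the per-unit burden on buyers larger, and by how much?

Market A: pre-tax P* = €15, Q* = 207; post-tax Q = 200; per-unit burden on buyers = €2.
Market B: pre-tax P* = €44, Q* = 197; post-tax Q = 186.2; per-unit burden on buyers = €5.4.
Difference: €2 vs €5.4 → market B is larger by €3.4.

Market B, by €3.4.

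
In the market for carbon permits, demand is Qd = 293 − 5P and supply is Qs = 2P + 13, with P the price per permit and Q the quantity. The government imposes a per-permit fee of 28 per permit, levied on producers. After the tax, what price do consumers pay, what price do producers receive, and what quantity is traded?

Consumers pay 48; producers receive 20; quantity = 53.

Before the tax: set 293 − 5P = 2P + 13 → P* = 40, Q* = 93.
With the tax collected from producers, supply shifts: Qs = 2(P − 28) + 13.
New equilibrium: consumers pay 48, producers receive 20, Q = 53. (Wedge: Pb − Ps = 28.)
The less price-elastic side of the market bears the larger share of a per-unit tax.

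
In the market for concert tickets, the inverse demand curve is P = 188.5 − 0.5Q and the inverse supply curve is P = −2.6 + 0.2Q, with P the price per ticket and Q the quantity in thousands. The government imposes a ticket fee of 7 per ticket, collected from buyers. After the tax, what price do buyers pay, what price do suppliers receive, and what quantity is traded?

Buyers pay 57; suppliers receive 50; quantity = 263.

Rewrite in direct form: Qd = 377 − 2P and Qs = 5P + 13.
Without the tax, 377 − 2P = 5P + 13 gives 7P = 364, so P* = 52 and Q* = 273.
With the tax collected from buyers, demand (in seller-price terms) shifts: Qd = 377 − 2(P + 7).
Solving gives Q = 263 with buyers paying 57 and suppliers receiving 50 (the 7 wedge).
The less price-elastic side of the market bears the larger share of a per-unit tax.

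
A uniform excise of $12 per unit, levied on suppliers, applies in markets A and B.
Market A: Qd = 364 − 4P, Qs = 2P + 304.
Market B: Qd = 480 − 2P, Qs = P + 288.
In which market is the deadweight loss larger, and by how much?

Market A, by $48.

Market A: pre-tax P* = $10, Q* = 324; post-tax Q = 308; deadweight loss = $96.
Market B: pre-tax P* = $64, Q* = 352; post-tax Q = 344; deadweight loss = $48.
Difference: $96 vs $48 → market A is larger by $48.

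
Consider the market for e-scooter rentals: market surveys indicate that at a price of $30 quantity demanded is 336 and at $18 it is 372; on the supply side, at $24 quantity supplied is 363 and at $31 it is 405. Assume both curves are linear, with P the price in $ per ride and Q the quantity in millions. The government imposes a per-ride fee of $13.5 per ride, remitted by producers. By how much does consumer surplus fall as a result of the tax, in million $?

Demand slope: (372 − 336)/(18 − 30) = -3, so Qd = 426 − 3P.
Supply slope: (405 − 363)/(31 − 24) = 6, so Qs = 6P + 219.
Before the tax: set 426 − 3P = 6P + 219 → P* = $23, Q* = 357.
With the tax collected from producers, supply shifts: Qs = 6(P − 13.5) + 219.
New equilibrium: buyers pay $32, producers receive $18.5, Q = 330. (Wedge: Pb − Ps = 13.5.)
ΔCS is the trapezoid between Q = 330 and Q = 357 of height $9: ½ · (357 + 330) · 9 = $3091.5.

Consumer surplus falls by $3091.5 million.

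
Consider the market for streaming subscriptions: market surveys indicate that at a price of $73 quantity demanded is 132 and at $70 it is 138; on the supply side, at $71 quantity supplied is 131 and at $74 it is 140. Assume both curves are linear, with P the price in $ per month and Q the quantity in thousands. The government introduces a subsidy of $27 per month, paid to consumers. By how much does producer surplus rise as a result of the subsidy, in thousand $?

Demand slope: (138 − 132)/(70 − 73) = -2, so Qd = 278 − 2P.
Supply slope: (140 − 131)/(74 − 71) = 3, so Qs = 3P − 82.
Without the subsidy, 278 − 2P = 3P − 82 gives 5P = 360, so P* = $72 and Q* = 134.
With a per-unit subsidy paid to consumers, each effectively pays P − 27, so demand becomes Qd = 278 − 2(P − 27).
New equilibrium: consumers pay $55.8, sellers receive $82.8, Q = 166.4. (Wedge: Pb − Ps = −27.)
ΔPS is the trapezoid between Q = 166.4 and Q = 134 of height $10.8: ½ · (134 + 166.4) · 10.8 = $1622.16.

Producer surplus rises by $1622.16 thousand.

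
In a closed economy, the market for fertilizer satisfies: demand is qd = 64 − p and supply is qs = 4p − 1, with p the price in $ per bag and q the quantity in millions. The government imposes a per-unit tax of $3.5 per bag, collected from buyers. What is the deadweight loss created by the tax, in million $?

Deadweight loss = $4.9 million.

Without the tax, 64 − p = 4p − 1 gives 5p = 65, so p* = $13 and q* = 51.
With the tax collected from buyers, demand (in seller-price terms) shifts: qd = 64 − (p + 3.5).
New equilibrium: buyers pay $15.8, sellers receive $12.3, q = 48.2. (Wedge: pb − ps = 3.5.)
Quantity falls by |ΔQ| = |51 − 48.2| = 2.8.
DWL = ½ · t · |ΔQ| = ½ · 3.5 · 2.8 = $4.9.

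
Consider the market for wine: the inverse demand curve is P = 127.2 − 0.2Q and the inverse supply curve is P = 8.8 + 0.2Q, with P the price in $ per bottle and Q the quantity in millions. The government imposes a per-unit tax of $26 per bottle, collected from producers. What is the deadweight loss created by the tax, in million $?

Deadweight loss = $845 million.

Inverting to Q(P) form: Qd = 636 − 5P; Qs = 5P − 44.
Before the tax: set 636 − 5P = 5P − 44 → P* = $68, Q* = 296.
With the tax collected from producers, supply shifts: Qs = 5(P − 26) − 44.
New equilibrium: consumers pay $81, producers receive $55, Q = 231. (Wedge: Pb − Ps = 26.)
Quantity falls by |ΔQ| = |296 − 231| = 65.
DWL = ½ · t · |ΔQ| = ½ · 26 · 65 = $845.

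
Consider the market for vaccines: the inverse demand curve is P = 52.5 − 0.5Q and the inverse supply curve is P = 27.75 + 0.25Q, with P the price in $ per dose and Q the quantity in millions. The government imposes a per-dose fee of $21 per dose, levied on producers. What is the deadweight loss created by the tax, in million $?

Inverting to Q(P) form: Qd = 105 − 2P; Qs = 4P − 111.
Before the tax: set 105 − 2P = 4P − 111 → P* = $36, Q* = 33.
With the tax collected from producers, supply shifts: Qs = 4(P − 21) − 111.
Solving gives Q = 5 with buyers paying $50 and producers receiving $29 (the $21 wedge).
Quantity falls by |ΔQ| = |33 − 5| = 28.
DWL = ½ · t · |ΔQ| = ½ · 21 · 28 = $294.

Deadweight loss = $294 million.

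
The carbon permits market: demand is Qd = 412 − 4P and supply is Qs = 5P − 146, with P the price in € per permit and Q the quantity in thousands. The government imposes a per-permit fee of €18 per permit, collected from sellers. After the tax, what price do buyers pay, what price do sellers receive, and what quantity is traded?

Buyers pay €72; sellers receive €54; quantity = 124.

Without the tax, 412 − 4P = 5P − 146 gives 9P = 558, so P* = €62 and Q* = 164.
With the tax collected from sellers, supply shifts: Qs = 5(P − 18) − 146.
Solving gives Q = 124 with buyers paying €72 and sellers receiving €54 (the €18 wedge).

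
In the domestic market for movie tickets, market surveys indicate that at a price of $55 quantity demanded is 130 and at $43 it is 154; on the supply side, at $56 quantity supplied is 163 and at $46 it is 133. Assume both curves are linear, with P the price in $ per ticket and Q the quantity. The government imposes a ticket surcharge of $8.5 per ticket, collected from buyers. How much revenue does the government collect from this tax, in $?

Tax revenue = $1120.3.

Demand slope: (154 − 130)/(43 − 55) = -2, so Qd = 240 − 2P.
Supply slope: (133 − 163)/(46 − 56) = 3, so Qs = 3P − 5.
Without the tax, 240 − 2P = 3P − 5 gives 5P = 245, so P* = $49 and Q* = 142.
With the tax collected from buyers, demand (in seller-price terms) shifts: Qd = 240 − 2(P + 8.5).
New equilibrium: buyers pay $54.1, suppliers receive $45.6, Q = 131.8. (Wedge: Pb − Ps = 8.5.)
Revenue = t · Q = 8.5 · 131.8 = $1120.3.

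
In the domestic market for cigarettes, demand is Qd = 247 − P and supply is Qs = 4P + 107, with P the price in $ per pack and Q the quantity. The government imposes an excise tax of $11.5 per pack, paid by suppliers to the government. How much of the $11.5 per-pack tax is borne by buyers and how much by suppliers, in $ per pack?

Buyers bear $9.2 per pack; suppliers bear $2.3 per pack.

Before the tax: set 247 − P = 4P + 107 → P* = $28, Q* = 219.
With the tax collected from suppliers, supply shifts: Qs = 4(P − 11.5) + 107.
New equilibrium: buyers pay $37.2, suppliers receive $25.7, Q = 209.8. (Wedge: Pb − Ps = 11.5.)
Burden on buyers: $9.2; on suppliers: $2.3. (They sum to $11.5.)
The less price-elastic side of the market bears the larger share of a per-unit tax.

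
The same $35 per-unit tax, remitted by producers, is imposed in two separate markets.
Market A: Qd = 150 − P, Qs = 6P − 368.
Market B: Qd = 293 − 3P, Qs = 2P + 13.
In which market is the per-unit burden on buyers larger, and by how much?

Market A: pre-tax P* = $74, Q* = 76; post-tax Q = 46; per-unit burden on buyers = $30.
Market B: pre-tax P* = $56, Q* = 125; post-tax Q = 83; per-unit burden on buyers = $14.
Difference: $30 vs $14 → market A is larger by $16.

Market A, by $16.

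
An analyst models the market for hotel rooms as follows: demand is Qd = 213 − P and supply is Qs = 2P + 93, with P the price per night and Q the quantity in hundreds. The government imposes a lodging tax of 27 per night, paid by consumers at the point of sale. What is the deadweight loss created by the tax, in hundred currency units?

Deadweight loss = 243 hundred.

Without the tax, 213 − P = 2P + 93 gives 3P = 120, so P* = 40 and Q* = 173.
With the tax collected from consumers, demand (in seller-price terms) shifts: Qd = 213 − (P + 27).
New equilibrium: consumers pay 58, producers receive 31, Q = 155. (Wedge: Pb − Ps = 27.)
Quantity falls by |ΔQ| = |173 − 155| = 18.
DWL = ½ · t · |ΔQ| = ½ · 27 · 18 = 243.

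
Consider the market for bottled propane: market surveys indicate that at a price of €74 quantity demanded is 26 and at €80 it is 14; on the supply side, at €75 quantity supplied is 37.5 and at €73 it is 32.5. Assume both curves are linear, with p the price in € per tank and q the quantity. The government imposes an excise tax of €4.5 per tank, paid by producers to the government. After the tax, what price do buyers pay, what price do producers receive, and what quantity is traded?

Buyers pay €74.5; producers receive €70; quantity = 25.

Demand slope: (14 − 26)/(80 − 74) = -2, so qd = 174 − 2p.
Supply slope: (32.5 − 37.5)/(73 − 75) = 2.5, so qs = 2.5p − 150.
Before the tax: set 174 − 2p = 2.5p − 150 → p* = €72, q* = 30.
With the tax collected from producers, supply shifts: qs = 2.5(p − 4.5) − 150.
Solving gives q = 25 with buyers paying €74.5 and producers receiving €70 (the €4.5 wedge).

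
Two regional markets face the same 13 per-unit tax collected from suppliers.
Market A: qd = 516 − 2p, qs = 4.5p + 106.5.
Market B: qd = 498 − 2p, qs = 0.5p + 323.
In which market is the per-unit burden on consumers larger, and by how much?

Market A, by 6.4.

Market A: pre-tax p* = 63, q* = 390; post-tax q = 372; per-unit burden on consumers = 9.
Market B: pre-tax p* = 70, q* = 358; post-tax q = 352.8; per-unit burden on consumers = 2.6.
Difference: 9 vs 2.6 → market A is larger by 6.4.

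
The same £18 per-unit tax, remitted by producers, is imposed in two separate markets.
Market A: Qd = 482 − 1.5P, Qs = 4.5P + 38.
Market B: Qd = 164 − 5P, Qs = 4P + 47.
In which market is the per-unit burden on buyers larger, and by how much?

Market A, by £5.5.

Market A: pre-tax P* = £74, Q* = 371; post-tax Q = 350.75; per-unit burden on buyers = £13.5.
Market B: pre-tax P* = £13, Q* = 99; post-tax Q = 59; per-unit burden on buyers = £8.
Difference: £13.5 vs £8 → market A is larger by £5.5.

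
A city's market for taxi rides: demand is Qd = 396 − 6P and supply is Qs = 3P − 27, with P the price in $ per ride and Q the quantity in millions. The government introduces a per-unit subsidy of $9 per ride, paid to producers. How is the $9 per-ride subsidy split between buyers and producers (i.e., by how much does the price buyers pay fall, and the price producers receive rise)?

Buyers gain $3 per ride; producers gain $6 per ride.

Before the subsidy: set 396 − 6P = 3P − 27 → P* = $47, Q* = 114.
With a per-unit subsidy paid to producers, each receives P + 9 per unit sold, so supply becomes Qs = 3(P + 9) − 27.
New equilibrium: buyers pay $44, producers receive $53, Q = 132. (Wedge: Pb − Ps = −9.)
Gain to buyers: $3; to producers: $6. (They sum to $9.)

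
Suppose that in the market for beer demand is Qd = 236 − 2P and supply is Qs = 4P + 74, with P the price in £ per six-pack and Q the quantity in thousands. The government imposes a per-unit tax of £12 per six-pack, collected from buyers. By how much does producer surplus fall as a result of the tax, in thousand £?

Without the tax, 236 − 2P = 4P + 74 gives 6P = 162, so P* = £27 and Q* = 182.
With the tax collected from buyers, demand (in seller-price terms) shifts: Qd = 236 − 2(P + 12).
New equilibrium: buyers pay £35, sellers receive £23, Q = 166. (Wedge: Pb − Ps = 12.)
ΔPS is the trapezoid between Q = 166 and Q = 182 of height £4: ½ · (182 + 166) · 4 = £696.

Producer surplus falls by £696 thousand.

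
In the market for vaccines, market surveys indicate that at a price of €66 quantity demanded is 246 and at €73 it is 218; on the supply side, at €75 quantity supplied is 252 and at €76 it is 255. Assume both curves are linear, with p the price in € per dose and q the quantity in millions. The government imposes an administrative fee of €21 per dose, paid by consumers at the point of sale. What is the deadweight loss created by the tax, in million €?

Demand slope: (218 − 246)/(73 − 66) = -4, so qd = 510 − 4p.
Supply slope: (255 − 252)/(76 − 75) = 3, so qs = 3p + 27.
Without the tax, 510 − 4p = 3p + 27 gives 7p = 483, so p* = €69 and q* = 234.
With the tax collected from consumers, demand (in seller-price terms) shifts: qd = 510 − 4(p + 21).
Solving gives q = 198 with consumers paying €78 and sellers receiving €57 (the €21 wedge).
Quantity falls by |ΔQ| = |234 − 198| = 36.
DWL = ½ · t · |ΔQ| = ½ · 21 · 36 = €378.

Deadweight loss = €378 million.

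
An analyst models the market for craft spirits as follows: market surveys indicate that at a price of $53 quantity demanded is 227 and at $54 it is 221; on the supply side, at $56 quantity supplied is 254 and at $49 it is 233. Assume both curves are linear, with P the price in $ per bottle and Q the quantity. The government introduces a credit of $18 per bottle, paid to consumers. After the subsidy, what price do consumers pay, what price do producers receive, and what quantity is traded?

Demand slope: (221 − 227)/(54 − 53) = -6, so Qd = 545 − 6P.
Supply slope: (233 − 254)/(49 − 56) = 3, so Qs = 3P + 86.
Before the subsidy: set 545 − 6P = 3P + 86 → P* = $51, Q* = 239.
With a per-unit subsidy paid to consumers, each effectively pays P − 18, so demand becomes Qd = 545 − 6(P − 18).
New equilibrium: consumers pay $45, producers receive $63, Q = 275. (Wedge: Pb − Ps = −18.)

Consumers pay $45; producers receive $63; quantity = 275.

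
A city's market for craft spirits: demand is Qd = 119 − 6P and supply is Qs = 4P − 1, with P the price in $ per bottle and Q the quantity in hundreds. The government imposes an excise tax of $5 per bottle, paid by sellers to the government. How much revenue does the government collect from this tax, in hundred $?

Tax revenue = $175 hundred.

Before the tax: set 119 − 6P = 4P − 1 → P* = $12, Q* = 47.
With the tax collected from sellers, supply shifts: Qs = 4(P − 5) − 1.
Solving gives Q = 35 with buyers paying $14 and sellers receiving $9 (the $5 wedge).
Revenue = t · Q = 5 · 35 = $175.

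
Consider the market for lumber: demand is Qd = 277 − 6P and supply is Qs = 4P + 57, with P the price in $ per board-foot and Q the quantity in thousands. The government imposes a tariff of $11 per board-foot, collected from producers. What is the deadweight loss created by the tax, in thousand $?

Deadweight loss = $145.2 thousand.

Without the tax, 277 − 6P = 4P + 57 gives 10P = 220, so P* = $22 and Q* = 145.
With the tax collected from producers, supply shifts: Qs = 4(P − 11) + 57.
Solving gives Q = 118.6 with buyers paying $26.4 and producers receiving $15.4 (the $11 wedge).
Quantity falls by |ΔQ| = |145 − 118.6| = 26.4.
DWL = ½ · t · |ΔQ| = ½ · 11 · 26.4 = $145.2.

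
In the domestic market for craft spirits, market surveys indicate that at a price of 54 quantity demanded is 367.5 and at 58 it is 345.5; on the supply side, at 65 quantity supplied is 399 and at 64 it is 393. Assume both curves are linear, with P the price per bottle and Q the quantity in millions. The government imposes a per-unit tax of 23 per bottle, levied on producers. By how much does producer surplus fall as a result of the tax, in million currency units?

Producer surplus falls by 3498 million.

Demand slope: (345.5 − 367.5)/(58 − 54) = -5.5, so Qd = 664.5 − 5.5P.
Supply slope: (393 − 399)/(64 − 65) = 6, so Qs = 6P + 9.
Before the tax: set 664.5 − 5.5P = 6P + 9 → P* = 57, Q* = 351.
With the tax collected from producers, supply shifts: Qs = 6(P − 23) + 9.
Solving gives Q = 285 with consumers paying 69 and producers receiving 46 (the 23 wedge).
ΔPS is the trapezoid between Q = 285 and Q = 351 of height 11: ½ · (351 + 285) · 11 = 3498.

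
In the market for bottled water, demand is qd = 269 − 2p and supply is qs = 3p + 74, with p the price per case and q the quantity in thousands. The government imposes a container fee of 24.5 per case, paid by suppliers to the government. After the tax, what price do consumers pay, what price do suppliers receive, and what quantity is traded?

Consumers pay 53.7; suppliers receive 29.2; quantity = 161.6.

Before the tax: set 269 − 2p = 3p + 74 → p* = 39, q* = 191.
With the tax collected from suppliers, supply shifts: qs = 3(p − 24.5) + 74.
New equilibrium: consumers pay 53.7, suppliers receive 29.2, q = 161.6. (Wedge: pb − ps = 24.5.)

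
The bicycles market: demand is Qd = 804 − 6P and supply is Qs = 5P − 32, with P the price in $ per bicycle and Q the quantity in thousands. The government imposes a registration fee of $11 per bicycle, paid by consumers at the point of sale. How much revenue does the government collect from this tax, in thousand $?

Before the tax: set 804 − 6P = 5P − 32 → P* = $76, Q* = 348.
With the tax collected from consumers, demand (in seller-price terms) shifts: Qd = 804 − 6(P + 11).
Solving gives Q = 318 with consumers paying $81 and suppliers receiving $70 (the $11 wedge).
Revenue = t · Q = 11 · 318 = $3498.

Tax revenue = $3498 thousand.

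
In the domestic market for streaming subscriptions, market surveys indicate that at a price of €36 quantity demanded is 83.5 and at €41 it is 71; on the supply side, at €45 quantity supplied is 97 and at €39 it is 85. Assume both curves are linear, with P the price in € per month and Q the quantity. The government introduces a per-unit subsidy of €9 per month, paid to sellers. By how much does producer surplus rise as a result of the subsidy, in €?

Producer surplus rises by €430.

Demand slope: (71 − 83.5)/(41 − 36) = -2.5, so Qd = 173.5 − 2.5P.
Supply slope: (85 − 97)/(39 − 45) = 2, so Qs = 2P + 7.
Before the subsidy: set 173.5 − 2.5P = 2P + 7 → P* = €37, Q* = 81.
With a per-unit subsidy paid to sellers, each receives P + 9 per unit sold, so supply becomes Qs = 2(P + 9) + 7.
Solving gives Q = 91 with consumers paying €33 and sellers receiving €42 (the €9 wedge).
ΔPS is the trapezoid between Q = 91 and Q = 81 of height €5: ½ · (81 + 91) · 5 = €430.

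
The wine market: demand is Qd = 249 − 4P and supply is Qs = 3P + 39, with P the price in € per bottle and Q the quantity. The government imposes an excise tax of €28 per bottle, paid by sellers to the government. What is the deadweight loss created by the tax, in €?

Without the tax, 249 − 4P = 3P + 39 gives 7P = 210, so P* = €30 and Q* = 129.
With the tax collected from sellers, supply shifts: Qs = 3(P − 28) + 39.
Solving gives Q = 81 with buyers paying €42 and sellers receiving €14 (the €28 wedge).
Quantity falls by |ΔQ| = |129 − 81| = 48.
DWL = ½ · t · |ΔQ| = ½ · 28 · 48 = €672.

Deadweight loss = €672.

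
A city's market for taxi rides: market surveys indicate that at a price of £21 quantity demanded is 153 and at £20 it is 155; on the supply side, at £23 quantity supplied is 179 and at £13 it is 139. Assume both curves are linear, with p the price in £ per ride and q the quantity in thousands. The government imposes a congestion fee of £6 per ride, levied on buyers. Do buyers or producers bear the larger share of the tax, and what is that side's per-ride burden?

Demand slope: (155 − 153)/(20 − 21) = -2, so qd = 195 − 2p.
Supply slope: (139 − 179)/(13 − 23) = 4, so qs = 4p + 87.
Before the tax: set 195 − 2p = 4p + 87 → p* = £18, q* = 159.
With the tax collected from buyers, demand (in seller-price terms) shifts: qd = 195 − 2(p + 6).
Solving gives q = 151 with buyers paying £22 and producers receiving £16 (the £6 wedge).
Per-ride burden: buyers £4, producers £2.
Buyers take the larger share because demand is less price-elastic here (demand slope 2 vs supply slope 4).

Buyers bear the larger share: £4 per ride.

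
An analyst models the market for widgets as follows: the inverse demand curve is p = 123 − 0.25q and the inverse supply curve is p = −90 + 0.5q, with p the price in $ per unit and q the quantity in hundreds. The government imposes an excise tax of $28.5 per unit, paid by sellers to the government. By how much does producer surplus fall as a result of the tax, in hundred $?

Producer surplus falls by $5035 hundred.

Rewrite in direct form: qd = 492 − 4p and qs = 2p + 180.
Before the tax: set 492 − 4p = 2p + 180 → p* = $52, q* = 284.
With the tax collected from sellers, supply shifts: qs = 2(p − 28.5) + 180.
Solving gives q = 246 with consumers paying $61.5 and sellers receiving $33 (the $28.5 wedge).
ΔPS is the trapezoid between Q = 246 and Q = 284 of height $19: ½ · (284 + 246) · 19 = $5035.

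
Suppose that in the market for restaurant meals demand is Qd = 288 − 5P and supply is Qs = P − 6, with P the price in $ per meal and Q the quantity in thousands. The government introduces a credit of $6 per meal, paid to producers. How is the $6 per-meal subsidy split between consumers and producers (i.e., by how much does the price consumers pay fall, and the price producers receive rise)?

Consumers gain $1 per meal; producers gain $5 per meal.

Without the subsidy, 288 − 5P = P − 6 gives 6P = 294, so P* = $49 and Q* = 43.
With a per-unit subsidy paid to producers, each receives P + 6 per unit sold, so supply becomes Qs = (P + 6) − 6.
Solving gives Q = 48 with consumers paying $48 and producers receiving $54 (the $6 wedge).
Gain to consumers: $1; to producers: $5. (They sum to $6.)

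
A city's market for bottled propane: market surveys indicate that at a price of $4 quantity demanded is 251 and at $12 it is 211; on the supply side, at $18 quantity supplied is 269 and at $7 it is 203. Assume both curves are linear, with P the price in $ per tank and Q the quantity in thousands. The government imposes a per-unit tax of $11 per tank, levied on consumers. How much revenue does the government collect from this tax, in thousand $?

Tax revenue = $2101 thousand.

Demand slope: (211 − 251)/(12 − 4) = -5, so Qd = 271 − 5P.
Supply slope: (203 − 269)/(7 − 18) = 6, so Qs = 6P + 161.
Before the tax: set 271 − 5P = 6P + 161 → P* = $10, Q* = 221.
With the tax collected from consumers, demand (in seller-price terms) shifts: Qd = 271 − 5(P + 11).
New equilibrium: consumers pay $16, suppliers receive $5, Q = 191. (Wedge: Pb − Ps = 11.)
Revenue = t · Q = 11 · 191 = $2101.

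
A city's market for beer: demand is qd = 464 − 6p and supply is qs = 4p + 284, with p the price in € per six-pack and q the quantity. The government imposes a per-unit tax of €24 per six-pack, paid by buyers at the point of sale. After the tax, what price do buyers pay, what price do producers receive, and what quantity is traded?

Buyers pay €27.6; producers receive €3.6; quantity = 298.4.

Without the tax, 464 − 6p = 4p + 284 gives 10p = 180, so p* = €18 and q* = 356.
With the tax collected from buyers, demand (in seller-price terms) shifts: qd = 464 − 6(p + 24).
New equilibrium: buyers pay €27.6, producers receive €3.6, q = 298.4. (Wedge: pb − ps = 24.)
The less price-elastic side of the market bears the larger share of a per-unit tax.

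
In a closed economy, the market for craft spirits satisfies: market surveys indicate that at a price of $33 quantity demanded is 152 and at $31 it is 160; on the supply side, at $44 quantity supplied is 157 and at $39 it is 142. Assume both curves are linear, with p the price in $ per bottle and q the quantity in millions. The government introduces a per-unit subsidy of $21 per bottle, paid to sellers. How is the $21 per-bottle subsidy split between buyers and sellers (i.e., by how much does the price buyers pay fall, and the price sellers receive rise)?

Buyers gain $9 per bottle; sellers gain $12 per bottle.

Demand slope: (160 − 152)/(31 − 33) = -4, so qd = 284 − 4p.
Supply slope: (142 − 157)/(39 − 44) = 3, so qs = 3p + 25.
Without the subsidy, 284 − 4p = 3p + 25 gives 7p = 259, so p* = $37 and q* = 136.
With a per-unit subsidy paid to sellers, each receives p + 21 per unit sold, so supply becomes qs = 3(p + 21) + 25.
Solving gives q = 172 with buyers paying $28 and sellers receiving $49 (the $21 wedge).
Gain to buyers: $9; to sellers: $12. (They sum to $21.)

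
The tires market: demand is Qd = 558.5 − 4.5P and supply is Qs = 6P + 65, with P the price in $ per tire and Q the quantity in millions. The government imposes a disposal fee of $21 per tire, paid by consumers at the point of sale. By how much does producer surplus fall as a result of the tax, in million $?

Before the tax: set 558.5 − 4.5P = 6P + 65 → P* = $47, Q* = 347.
With the tax collected from consumers, demand (in seller-price terms) shifts: Qd = 558.5 − 4.5(P + 21).
New equilibrium: consumers pay $59, sellers receive $38, Q = 293. (Wedge: Pb − Ps = 21.)
ΔPS is the trapezoid between Q = 293 and Q = 347 of height $9: ½ · (347 + 293) · 9 = $2880.

Producer surplus falls by $2880 million.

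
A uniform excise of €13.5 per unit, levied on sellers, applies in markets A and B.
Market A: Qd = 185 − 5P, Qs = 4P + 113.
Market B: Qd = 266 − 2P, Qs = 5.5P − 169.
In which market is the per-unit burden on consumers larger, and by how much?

Market A: pre-tax P* = €8, Q* = 145; post-tax Q = 115; per-unit burden on consumers = €6.
Market B: pre-tax P* = €58, Q* = 150; post-tax Q = 130.2; per-unit burden on consumers = €9.9.
Difference: €6 vs €9.9 → market B is larger by €3.9.

Market B, by €3.9.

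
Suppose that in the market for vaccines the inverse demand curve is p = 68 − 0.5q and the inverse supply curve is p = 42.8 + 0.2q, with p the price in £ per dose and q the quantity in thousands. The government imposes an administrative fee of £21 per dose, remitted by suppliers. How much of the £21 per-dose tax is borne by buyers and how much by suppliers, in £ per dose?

Inverting to q(p) form: qd = 136 − 2p; qs = 5p − 214.
Without the tax, 136 − 2p = 5p − 214 gives 7p = 350, so p* = £50 and q* = 36.
With the tax collected from suppliers, supply shifts: qs = 5(p − 21) − 214.
Solving gives q = 6 with buyers paying £65 and suppliers receiving £44 (the £21 wedge).
Burden on buyers: £15; on suppliers: £6. (They sum to £21.)
The less price-elastic side of the market bears the larger share of a per-unit tax.

Buyers bear £15 per dose; suppliers bear £6 per dose.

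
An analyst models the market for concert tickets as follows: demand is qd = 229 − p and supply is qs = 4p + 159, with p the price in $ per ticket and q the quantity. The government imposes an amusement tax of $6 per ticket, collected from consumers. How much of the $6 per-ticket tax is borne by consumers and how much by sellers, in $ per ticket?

Consumers bear $4.8 per ticket; sellers bear $1.2 per ticket.

Without the tax, 229 − p = 4p + 159 gives 5p = 70, so p* = $14 and q* = 215.
With the tax collected from consumers, demand (in seller-price terms) shifts: qd = 229 − (p + 6).
Solving gives q = 210.2 with consumers paying $18.8 and sellers receiving $12.8 (the $6 wedge).
Burden on consumers: $4.8; on sellers: $1.2. (They sum to $6.)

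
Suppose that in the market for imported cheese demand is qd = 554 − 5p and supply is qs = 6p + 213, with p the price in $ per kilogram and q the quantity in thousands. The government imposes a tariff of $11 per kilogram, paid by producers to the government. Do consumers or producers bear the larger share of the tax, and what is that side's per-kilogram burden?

Consumers bear the larger share: $6 per kilogram.

Without the tax, 554 − 5p = 6p + 213 gives 11p = 341, so p* = $31 and q* = 399.
With the tax collected from producers, supply shifts: qs = 6(p − 11) + 213.
Solving gives q = 369 with consumers paying $37 and producers receiving $26 (the $11 wedge).
Per-kilogram burden: consumers $6, producers $5.
Consumers take the larger share because demand is less price-elastic here (demand slope 5 vs supply slope 6).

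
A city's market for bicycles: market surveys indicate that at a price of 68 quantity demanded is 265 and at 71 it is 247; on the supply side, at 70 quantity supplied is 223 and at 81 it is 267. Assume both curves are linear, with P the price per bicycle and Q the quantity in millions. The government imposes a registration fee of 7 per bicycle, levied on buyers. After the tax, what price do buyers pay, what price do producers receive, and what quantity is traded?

Demand slope: (247 − 265)/(71 − 68) = -6, so Qd = 673 − 6P.
Supply slope: (267 − 223)/(81 − 70) = 4, so Qs = 4P − 57.
Before the tax: set 673 − 6P = 4P − 57 → P* = 73, Q* = 235.
With the tax collected from buyers, demand (in seller-price terms) shifts: Qd = 673 − 6(P + 7).
Solving gives Q = 218.2 with buyers paying 75.8 and producers receiving 68.8 (the 7 wedge).

Buyers pay 75.8; producers receive 68.8; quantity = 218.2.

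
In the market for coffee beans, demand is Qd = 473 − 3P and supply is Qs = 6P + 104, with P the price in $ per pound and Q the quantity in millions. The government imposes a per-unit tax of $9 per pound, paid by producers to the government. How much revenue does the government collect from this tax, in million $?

Without the tax, 473 − 3P = 6P + 104 gives 9P = 369, so P* = $41 and Q* = 350.
With the tax collected from producers, supply shifts: Qs = 6(P − 9) + 104.
New equilibrium: buyers pay $47, producers receive $38, Q = 332. (Wedge: Pb − Ps = 9.)
Revenue = t · Q = 9 · 332 = $2988.

Tax revenue = $2988 million.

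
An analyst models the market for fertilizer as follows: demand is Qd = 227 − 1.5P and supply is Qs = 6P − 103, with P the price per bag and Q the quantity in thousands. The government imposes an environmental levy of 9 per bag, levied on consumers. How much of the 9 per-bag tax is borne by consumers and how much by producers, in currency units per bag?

Before the tax: set 227 − 1.5P = 6P − 103 → P* = 44, Q* = 161.
With the tax collected from consumers, demand (in seller-price terms) shifts: Qd = 227 − 1.5(P + 9).
Solving gives Q = 150.2 with consumers paying 51.2 and producers receiving 42.2 (the 9 wedge).
Burden on consumers: 7.2; on producers: 1.8. (They sum to 9.)

Consumers bear 7.2 per bag; producers bear 1.8 per bag.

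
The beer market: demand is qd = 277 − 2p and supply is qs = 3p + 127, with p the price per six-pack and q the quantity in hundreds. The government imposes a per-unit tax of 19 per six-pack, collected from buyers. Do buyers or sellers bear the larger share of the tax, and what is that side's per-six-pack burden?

Before the tax: set 277 − 2p = 3p + 127 → p* = 30, q* = 217.
With the tax collected from buyers, demand (in seller-price terms) shifts: qd = 277 − 2(p + 19).
Solving gives q = 194.2 with buyers paying 41.4 and sellers receiving 22.4 (the 19 wedge).
Per-six-pack burden: buyers 11.4, sellers 7.6.
Buyers take the larger share because demand is less price-elastic here (demand slope 2 vs supply slope 3).
The less price-elastic side of the market bears the larger share of a per-unit tax.

Buyers bear the larger share: 11.4 per six-pack.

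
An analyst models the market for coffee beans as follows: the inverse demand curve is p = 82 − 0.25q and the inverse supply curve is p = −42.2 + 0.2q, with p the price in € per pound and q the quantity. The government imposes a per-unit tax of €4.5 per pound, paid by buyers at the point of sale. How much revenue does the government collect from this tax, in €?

Rewrite in direct form: qd = 328 − 4p and qs = 5p + 211.
Without the tax, 328 − 4p = 5p + 211 gives 9p = 117, so p* = €13 and q* = 276.
With the tax collected from buyers, demand (in seller-price terms) shifts: qd = 328 − 4(p + 4.5).
New equilibrium: buyers pay €15.5, sellers receive €11, q = 266. (Wedge: pb − ps = 4.5.)
Revenue = t · Q = 4.5 · 266 = €1197.

Tax revenue = €1197.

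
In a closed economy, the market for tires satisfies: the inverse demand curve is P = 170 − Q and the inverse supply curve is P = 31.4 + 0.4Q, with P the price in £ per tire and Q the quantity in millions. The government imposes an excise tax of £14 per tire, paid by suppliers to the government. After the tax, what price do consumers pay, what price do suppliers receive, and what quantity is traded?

Inverting to Q(P) form: Qd = 170 − P; Qs = 2.5P − 78.5.
Before the tax: set 170 − P = 2.5P − 78.5 → P* = £71, Q* = 99.
With the tax collected from suppliers, supply shifts: Qs = 2.5(P − 14) − 78.5.
New equilibrium: consumers pay £81, suppliers receive £67, Q = 89. (Wedge: Pb − Ps = 14.)
The less price-elastic side of the market bears the larger share of a per-unit tax.

Consumers pay £81; suppliers receive £67; quantity = 89.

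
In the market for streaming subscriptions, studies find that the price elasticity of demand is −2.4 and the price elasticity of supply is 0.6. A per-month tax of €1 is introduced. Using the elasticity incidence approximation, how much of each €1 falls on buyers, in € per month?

Incidence ratio: buyers' share ≈ εs / (εs + |εd|) = 0.6 / (0.6 + 2.4) = 0.2.
So buyers bear ≈ 0.2 × €1 = €0.2; suppliers bear €0.8.

Buyers bear ≈ €0.2 per month.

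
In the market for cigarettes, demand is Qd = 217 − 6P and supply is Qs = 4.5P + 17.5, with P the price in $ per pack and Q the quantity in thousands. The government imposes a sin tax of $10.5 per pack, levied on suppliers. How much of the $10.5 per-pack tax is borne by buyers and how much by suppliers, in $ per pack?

Buyers bear $4.5 per pack; suppliers bear $6 per pack.

Before the tax: set 217 − 6P = 4.5P + 17.5 → P* = $19, Q* = 103.
With the tax collected from suppliers, supply shifts: Qs = 4.5(P − 10.5) + 17.5.
New equilibrium: buyers pay $23.5, suppliers receive $13, Q = 76. (Wedge: Pb − Ps = 10.5.)
Burden on buyers: $4.5; on suppliers: $6. (They sum to $10.5.)
The less price-elastic side of the market bears the larger share of a per-unit tax.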